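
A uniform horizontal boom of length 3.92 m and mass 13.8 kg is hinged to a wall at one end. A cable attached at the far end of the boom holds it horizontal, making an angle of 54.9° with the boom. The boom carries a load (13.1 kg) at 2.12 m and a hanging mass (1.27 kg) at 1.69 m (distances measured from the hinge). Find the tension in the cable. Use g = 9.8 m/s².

Choose the hinge as the axis so the unknown hinge reaction has zero arm there.
Beam weight: 13.8 × 9.8 = 135.2 N down at 1.96 m → arm 1.96 m, τ = 135.2 × 1.96 = 265 N·m clockwise.
Load: 13.1 × 9.8 = 128.4 N down at 2.12 m → arm 2.12 m, τ = 128.4 × 2.12 = 272.2 N·m clockwise.
Hanging mass: 1.27 × 9.8 = 12.45 N down at 1.69 m → arm 1.69 m, τ = 12.45 × 1.69 = 21.04 N·m clockwise.
Total clockwise load moment = 558.2 N·m.
The cable tension T acts at 3.92 m; only its component perpendicular to the boom, T sinθ, produces torque. sin 54.9° = 0.8181.
Στ = 0 ⇒ T × 3.92 × 0.8181 = 558.2 ⇒ T = 558.2 / 3.207 = 174 N.

T ≈ 174 N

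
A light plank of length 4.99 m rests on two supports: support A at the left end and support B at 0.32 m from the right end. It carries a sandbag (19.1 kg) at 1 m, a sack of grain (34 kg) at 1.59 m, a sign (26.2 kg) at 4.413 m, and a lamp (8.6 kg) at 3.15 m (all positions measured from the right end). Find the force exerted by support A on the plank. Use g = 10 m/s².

R_A ≈ 402 N

Choose support B as the axis so its reaction then has zero moment arm.
Sandbag: 19.1 × 10 = 191 N down at 1 m → arm 0.68 m, τ = 191 × 0.68 = 129.9 N·m counterclockwise.
Sack of grain: 34 × 10 = 340 N down at 1.59 m → arm 1.27 m, τ = 340 × 1.27 = 431.8 N·m counterclockwise.
Sign: 26.2 × 10 = 262 N down at 4.413 m → arm 4.093 m, τ = 262 × 4.093 = 1072 N·m counterclockwise.
Lamp: 8.6 × 10 = 86 N down at 3.15 m → arm 2.83 m, τ = 86 × 2.83 = 243.4 N·m counterclockwise.
Net load moment about support B = 1877 N·m counterclockwise.
Reaction R at support A is upward at 4.99 m, arm 4.67 m → moment R × 4.67 clockwise.
Setting net torque to zero: R × 4.67 = 1877 → R = 402 N.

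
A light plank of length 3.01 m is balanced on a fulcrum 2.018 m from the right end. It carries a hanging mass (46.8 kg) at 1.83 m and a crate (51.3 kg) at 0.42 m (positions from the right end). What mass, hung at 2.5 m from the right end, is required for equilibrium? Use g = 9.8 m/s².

m ≈ 188 kg

Taking torques about the fulcrum (at 2.018 m from the right end):
Hanging mass: 46.8 × 9.8 = 458.6 N down at 1.83 m → arm 0.188 m, τ = 458.6 × 0.188 = 86.22 N·m clockwise.
Crate: 51.3 × 9.8 = 502.7 N down at 0.42 m → arm 1.598 m, τ = 502.7 × 1.598 = 803.3 N·m clockwise.
Net moment of known loads = 889.5 N·m clockwise.
An unknown mass m at 2.5 m has arm 0.482 m; its moment is m·g·0.482 counterclockwise.
For rotational equilibrium, m × 9.8 × 0.482 = 889.5, so m = 889.5 / (9.8 × 0.482) = 188 kg.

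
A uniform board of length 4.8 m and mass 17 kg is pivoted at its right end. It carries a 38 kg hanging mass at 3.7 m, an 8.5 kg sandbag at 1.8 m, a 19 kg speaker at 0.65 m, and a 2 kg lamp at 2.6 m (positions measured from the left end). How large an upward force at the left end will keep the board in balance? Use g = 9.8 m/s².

Choose the right end as the axis so the unknown pivot reaction has zero arm there.
Beam weight: 17 × 9.8 = 166.6 N down at 2.4 m → arm 2.4 m, τ = 166.6 × 2.4 = 399.8 N·m counterclockwise.
Hanging mass: 38 × 9.8 = 372.4 N down at 3.7 m → arm 1.1 m, τ = 372.4 × 1.1 = 409.6 N·m counterclockwise.
Sandbag: 8.5 × 9.8 = 83.3 N down at 1.8 m → arm 3 m, τ = 83.3 × 3 = 249.9 N·m counterclockwise.
Speaker: 19 × 9.8 = 186.2 N down at 0.65 m → arm 4.15 m, τ = 186.2 × 4.15 = 772.7 N·m counterclockwise.
Lamp: 2 × 9.8 = 19.6 N down at 2.6 m → arm 2.2 m, τ = 19.6 × 2.2 = 43.12 N·m counterclockwise.
Net moment of the loads = 1875 N·m counterclockwise.
The upward force F acts at the left end, arm 4.8 m, giving F × 4.8 clockwise.
Balancing moments: F × 4.8 = 1875, giving F = 1875 / 4.8 = 391 N.

F ≈ 391 N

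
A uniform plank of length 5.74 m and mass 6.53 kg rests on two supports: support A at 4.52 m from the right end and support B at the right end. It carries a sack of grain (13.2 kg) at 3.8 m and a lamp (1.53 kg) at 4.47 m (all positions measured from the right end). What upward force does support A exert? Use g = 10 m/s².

R_A ≈ 168 N

Taking torques about support B:
Beam weight: 6.53 × 10 = 65.3 N down at 2.87 m → arm 2.87 m, τ = 65.3 × 2.87 = 187.4 N·m counterclockwise.
Sack of grain: 13.2 × 10 = 132 N down at 3.8 m → arm 3.8 m, τ = 132 × 3.8 = 501.6 N·m counterclockwise.
Lamp: 1.53 × 10 = 15.3 N down at 4.47 m → arm 4.47 m, τ = 15.3 × 4.47 = 68.39 N·m counterclockwise.
Net load moment about support B = 757.4 N·m counterclockwise.
Reaction R at support A is upward at 4.52 m, arm 4.52 m → moment R × 4.52 clockwise.
For rotational equilibrium, R × 4.52 = 757.4, so R = 168 N.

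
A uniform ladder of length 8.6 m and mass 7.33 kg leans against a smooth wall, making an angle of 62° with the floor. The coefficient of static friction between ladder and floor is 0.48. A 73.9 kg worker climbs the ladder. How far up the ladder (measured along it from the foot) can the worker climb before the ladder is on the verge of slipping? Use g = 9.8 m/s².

d ≈ 8.11 m

About the foot of the ladder:
Ladder weight 7.33×9.8 = 71.83 N acts at 4.3 m along the ladder; its horizontal arm is 4.3·cos62° = 2.019 m → τ = 145 N·m clockwise.
Worker weight 73.9×9.8 = 724.2 N at distance d → arm d·cos62° → τ = 724.2·d·0.4695 clockwise.
Wall normal N at the top has arm L sinθ = 7.593 m counterclockwise, so Στ = 0 gives N·7.593 = 145 + 340·d.
ΣFy = 0 ⇒ N_floor = 796 N, so the maximum friction is μ_s·N_floor = 0.48×796 = 382.1 N. ΣFx = 0 ⇒ N_wall = f, so at the slipping point N = 382.1 N.
Substituting: 382.1×7.593 = 145 + 340·d ⇒ d = (2901 − 145) / 340 = 8.11 m.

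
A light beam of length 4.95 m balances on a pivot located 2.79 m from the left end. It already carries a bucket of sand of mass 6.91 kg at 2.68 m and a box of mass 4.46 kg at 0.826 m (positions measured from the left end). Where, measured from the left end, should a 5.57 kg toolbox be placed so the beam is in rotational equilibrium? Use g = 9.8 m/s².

About the pivot (at 2.79 m from the left end):
Bucket of sand: 6.91 × 9.8 = 67.72 N down at 2.68 m → arm 0.11 m, τ = 67.72 × 0.11 = 7.449 N·m counterclockwise.
Box: 4.46 × 9.8 = 43.71 N down at 0.826 m → arm 1.964 m, τ = 43.71 × 1.964 = 85.85 N·m counterclockwise.
Net moment of existing loads = 93.3 N·m counterclockwise.
The toolbox weighs 5.57 × 9.8 = 54.59 N and must supply an equal clockwise moment, so its lever arm about the pivot is 93.3 / 54.59 = 1.71 m.
That puts it at 2.79 + 1.71 = 4.5 m from the left end.

x ≈ 4.5 m from the left end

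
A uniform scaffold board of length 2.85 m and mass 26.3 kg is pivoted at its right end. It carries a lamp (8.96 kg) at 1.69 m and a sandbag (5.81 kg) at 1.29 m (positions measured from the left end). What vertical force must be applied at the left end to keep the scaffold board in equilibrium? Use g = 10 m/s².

F ≈ 200 N

Take moments about the right end.
Beam weight: 26.3 × 10 = 263 N down at 1.425 m → arm 1.425 m, τ = 263 × 1.425 = 374.8 N·m counterclockwise.
Lamp: 8.96 × 10 = 89.6 N down at 1.69 m → arm 1.16 m, τ = 89.6 × 1.16 = 103.9 N·m counterclockwise.
Sandbag: 5.81 × 10 = 58.1 N down at 1.29 m → arm 1.56 m, τ = 58.1 × 1.56 = 90.64 N·m counterclockwise.
Net moment of the loads = 569.3 N·m counterclockwise.
The upward force F acts at the left end, arm 2.85 m, giving F × 2.85 clockwise.
For rotational equilibrium, F × 2.85 = 569.3, so F = 569.3 / 2.85 = 200 N.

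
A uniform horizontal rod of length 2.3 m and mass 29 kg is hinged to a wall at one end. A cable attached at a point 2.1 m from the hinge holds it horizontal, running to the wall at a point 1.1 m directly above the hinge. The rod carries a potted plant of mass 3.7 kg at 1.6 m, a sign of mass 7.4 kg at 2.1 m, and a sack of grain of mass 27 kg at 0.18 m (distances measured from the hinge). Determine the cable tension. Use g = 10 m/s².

About the hinge:
Beam weight: 29 × 10 = 290 N down at 1.15 m → arm 1.15 m, τ = 290 × 1.15 = 333.5 N·m clockwise.
Potted plant: 3.7 × 10 = 37 N down at 1.6 m → arm 1.6 m, τ = 37 × 1.6 = 59.2 N·m clockwise.
Sign: 7.4 × 10 = 74 N down at 2.1 m → arm 2.1 m, τ = 74 × 2.1 = 155.4 N·m clockwise.
Sack of grain: 27 × 10 = 270 N down at 0.18 m → arm 0.18 m, τ = 270 × 0.18 = 48.6 N·m clockwise.
Total clockwise load moment = 596.7 N·m.
The cable tension T acts at 2.1 m; only its component perpendicular to the rod, T sinθ, produces torque. sinθ = h/√(h²+d²) = 1.1/√(1.1²+2.1²) = 0.464.
Setting net torque to zero: T × 2.1 × 0.464 = 596.7 → T = 596.7 / 0.9744 = 612 N.

T ≈ 612 N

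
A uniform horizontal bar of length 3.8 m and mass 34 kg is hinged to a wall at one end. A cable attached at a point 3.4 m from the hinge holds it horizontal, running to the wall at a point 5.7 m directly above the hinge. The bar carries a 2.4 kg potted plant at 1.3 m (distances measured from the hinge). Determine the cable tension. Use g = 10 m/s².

Take moments about the hinge.
Beam weight: 34 × 10 = 340 N down at 1.9 m → arm 1.9 m, τ = 340 × 1.9 = 646 N·m clockwise.
Potted plant: 2.4 × 10 = 24 N down at 1.3 m → arm 1.3 m, τ = 24 × 1.3 = 31.2 N·m clockwise.
Total clockwise load moment = 677.2 N·m.
The cable tension T acts at 3.4 m; only its component perpendicular to the bar, T sinθ, produces torque. sinθ = h/√(h²+d²) = 5.7/√(5.7²+3.4²) = 0.8588.
Στ = 0 ⇒ T × 3.4 × 0.8588 = 677.2 ⇒ T = 677.2 / 2.92 = 232 N.

T ≈ 232 N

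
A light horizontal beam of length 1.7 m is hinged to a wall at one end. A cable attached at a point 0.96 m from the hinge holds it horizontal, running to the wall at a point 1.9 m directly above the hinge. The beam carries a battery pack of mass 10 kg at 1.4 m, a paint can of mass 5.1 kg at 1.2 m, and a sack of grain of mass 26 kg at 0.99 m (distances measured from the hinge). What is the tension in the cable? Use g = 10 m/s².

About the hinge:
Battery pack: 10 × 10 = 100 N down at 1.4 m → arm 1.4 m, τ = 100 × 1.4 = 140 N·m clockwise.
Paint can: 5.1 × 10 = 51 N down at 1.2 m → arm 1.2 m, τ = 51 × 1.2 = 61.2 N·m clockwise.
Sack of grain: 26 × 10 = 260 N down at 0.99 m → arm 0.99 m, τ = 260 × 0.99 = 257.4 N·m clockwise.
Total clockwise load moment = 458.6 N·m.
The cable tension T acts at 0.96 m; only its component perpendicular to the beam, T sinθ, produces torque. sinθ = h/√(h²+d²) = 1.9/√(1.9²+0.96²) = 0.8925.
For rotational equilibrium, T × 0.96 × 0.8925 = 458.6, so T = 458.6 / 0.8568 = 535 N.

T ≈ 535 N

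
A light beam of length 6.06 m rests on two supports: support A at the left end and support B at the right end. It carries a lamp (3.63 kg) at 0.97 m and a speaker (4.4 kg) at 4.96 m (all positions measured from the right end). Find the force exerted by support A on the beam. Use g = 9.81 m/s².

R_A ≈ 41 N

Take moments about support B.
Lamp: 3.63 × 9.81 = 35.61 N down at 0.97 m → arm 0.97 m, τ = 35.61 × 0.97 = 34.54 N·m counterclockwise.
Speaker: 4.4 × 9.81 = 43.16 N down at 4.96 m → arm 4.96 m, τ = 43.16 × 4.96 = 214.1 N·m counterclockwise.
Net load moment about support B = 248.6 N·m counterclockwise.
Reaction R at support A is upward at 6.06 m, arm 6.06 m → moment R × 6.06 clockwise.
Στ = 0 ⇒ R × 6.06 = 248.6 ⇒ R = 41 N.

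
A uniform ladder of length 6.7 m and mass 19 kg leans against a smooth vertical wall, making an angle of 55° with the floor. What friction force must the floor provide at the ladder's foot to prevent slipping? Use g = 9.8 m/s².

f ≈ 65.2 N

Sum moments about the foot of the ladder (the floor normal and friction both act there and drop out).
Ladder weight 19×9.8 = 186.2 N acts at 3.35 m along the ladder; its horizontal arm is 3.35·cos55° = 1.921 m → τ = 357.7 N·m clockwise.
Wall normal N acts horizontally at the top; its moment arm is the height L sinθ = 6.7·sin55° = 5.488 m, counterclockwise.
Balancing moments: N × 5.488 = 357.7, giving N = 65.2 N.
ΣFx = 0: friction at the foot balances the wall's push, so f = N_wall = 65.2 N.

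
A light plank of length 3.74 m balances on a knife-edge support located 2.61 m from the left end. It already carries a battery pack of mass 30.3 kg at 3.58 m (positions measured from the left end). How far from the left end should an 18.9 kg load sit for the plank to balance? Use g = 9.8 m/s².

Sum moments about the knife-edge support (at 2.61 m from the left end) (the support reaction has zero arm there).
Battery pack: 30.3 × 9.8 = 296.9 N down at 3.58 m → arm 0.97 m, τ = 296.9 × 0.97 = 288 N·m clockwise.
Net moment of existing loads = 288 N·m clockwise.
The load weighs 18.9 × 9.8 = 185.2 N and must supply an equal counterclockwise moment, so its lever arm about the knife-edge support is 288 / 185.2 = 1.56 m.
That puts it at 2.61 − 1.56 = 1.05 m from the left end.

x ≈ 1.05 m from the left end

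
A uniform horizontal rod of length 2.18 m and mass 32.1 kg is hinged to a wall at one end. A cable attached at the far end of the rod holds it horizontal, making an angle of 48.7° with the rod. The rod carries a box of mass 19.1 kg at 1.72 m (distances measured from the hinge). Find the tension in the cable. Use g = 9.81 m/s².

About the hinge:
Beam weight: 32.1 × 9.81 = 314.9 N down at 1.09 m → arm 1.09 m, τ = 314.9 × 1.09 = 343.2 N·m clockwise.
Box: 19.1 × 9.81 = 187.4 N down at 1.72 m → arm 1.72 m, τ = 187.4 × 1.72 = 322.3 N·m clockwise.
Total clockwise load moment = 665.5 N·m.
The cable tension T acts at 2.18 m; only its component perpendicular to the rod, T sinθ, produces torque. sin 48.7° = 0.7513.
For rotational equilibrium, T × 2.18 × 0.7513 = 665.5, so T = 665.5 / 1.638 = 406 N.

T ≈ 406 N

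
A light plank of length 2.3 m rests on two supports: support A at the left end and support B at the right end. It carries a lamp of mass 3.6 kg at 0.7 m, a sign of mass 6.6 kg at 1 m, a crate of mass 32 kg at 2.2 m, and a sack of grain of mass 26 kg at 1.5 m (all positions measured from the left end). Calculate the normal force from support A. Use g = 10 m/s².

About support B:
Lamp: 3.6 × 10 = 36 N down at 0.7 m → arm 1.6 m, τ = 36 × 1.6 = 57.6 N·m counterclockwise.
Sign: 6.6 × 10 = 66 N down at 1 m → arm 1.3 m, τ = 66 × 1.3 = 85.8 N·m counterclockwise.
Crate: 32 × 10 = 320 N down at 2.2 m → arm 0.1 m, τ = 320 × 0.1 = 32 N·m counterclockwise.
Sack of grain: 26 × 10 = 260 N down at 1.5 m → arm 0.8 m, τ = 260 × 0.8 = 208 N·m counterclockwise.
Net load moment about support B = 383.4 N·m counterclockwise.
Reaction R at support A is upward at 0 m, arm 2.3 m → moment R × 2.3 clockwise.
For rotational equilibrium, R × 2.3 = 383.4, so R = 167 N.

R_A ≈ 167 N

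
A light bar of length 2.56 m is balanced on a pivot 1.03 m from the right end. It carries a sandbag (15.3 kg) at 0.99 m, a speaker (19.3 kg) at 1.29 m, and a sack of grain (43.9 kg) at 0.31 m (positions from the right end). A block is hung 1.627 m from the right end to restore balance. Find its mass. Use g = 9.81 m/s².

m ≈ 45.6 kg

About the pivot (at 1.03 m from the right end):
Sandbag: 15.3 × 9.81 = 150.1 N down at 0.99 m → arm 0.04 m, τ = 150.1 × 0.04 = 6.004 N·m clockwise.
Speaker: 19.3 × 9.81 = 189.3 N down at 1.29 m → arm 0.26 m, τ = 189.3 × 0.26 = 49.22 N·m counterclockwise.
Sack of grain: 43.9 × 9.81 = 430.7 N down at 0.31 m → arm 0.72 m, τ = 430.7 × 0.72 = 310.1 N·m clockwise.
Net moment of known loads = 266.9 N·m clockwise.
An unknown mass m at 1.627 m has arm 0.597 m; its moment is m·g·0.597 counterclockwise.
Balancing moments: m × 9.81 × 0.597 = 266.9, giving m = 266.9 / (9.81 × 0.597) = 45.6 kg.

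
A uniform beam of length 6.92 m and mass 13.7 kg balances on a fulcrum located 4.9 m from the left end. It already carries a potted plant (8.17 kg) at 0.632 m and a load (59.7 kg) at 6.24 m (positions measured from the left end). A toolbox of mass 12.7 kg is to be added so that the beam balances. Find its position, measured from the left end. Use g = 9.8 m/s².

Take moments about the fulcrum (at 4.9 m from the left end).
Beam weight: 13.7 × 9.8 = 134.3 N down at 3.46 m → arm 1.44 m, τ = 134.3 × 1.44 = 193.4 N·m counterclockwise.
Potted plant: 8.17 × 9.8 = 80.07 N down at 0.632 m → arm 4.268 m, τ = 80.07 × 4.268 = 341.7 N·m counterclockwise.
Load: 59.7 × 9.8 = 585.1 N down at 6.24 m → arm 1.34 m, τ = 585.1 × 1.34 = 784 N·m clockwise.
Net moment of existing loads = 248.9 N·m clockwise.
The toolbox weighs 12.7 × 9.8 = 124.5 N and must supply an equal counterclockwise moment, so its lever arm about the fulcrum is 248.9 / 124.5 = 2 m.
That puts it at 4.9 − 2 = 2.9 m from the left end.

x ≈ 2.9 m from the left end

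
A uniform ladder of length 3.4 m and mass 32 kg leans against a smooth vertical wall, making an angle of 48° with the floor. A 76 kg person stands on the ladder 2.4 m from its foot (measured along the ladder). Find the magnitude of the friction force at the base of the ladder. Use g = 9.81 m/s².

Take moments about the foot of the ladder.
Ladder weight 32×9.81 = 313.9 N acts at 1.7 m along the ladder; its horizontal arm is 1.7·cos48° = 1.138 m → τ = 357.2 N·m clockwise.
Person: 76×9.81 = 745.6 N at 2.4 m → arm 1.606 m → τ = 1197 N·m clockwise.
Wall normal N acts horizontally at the top; its moment arm is the height L sinθ = 3.4·sin48° = 2.527 m, counterclockwise.
Balancing moments: N × 2.527 = 1554, giving N = 615 N.
ΣFx = 0: friction at the foot balances the wall's push, so f = N_wall = 615 N.

f ≈ 615 N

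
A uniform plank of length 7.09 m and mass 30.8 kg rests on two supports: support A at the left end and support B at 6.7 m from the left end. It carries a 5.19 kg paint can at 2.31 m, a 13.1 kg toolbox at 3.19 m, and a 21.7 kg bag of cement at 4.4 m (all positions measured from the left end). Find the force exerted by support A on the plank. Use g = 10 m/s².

R_A ≈ 322 N

Taking torques about support B:
Beam weight: 30.8 × 10 = 308 N down at 3.545 m → arm 3.155 m, τ = 308 × 3.155 = 971.7 N·m counterclockwise.
Paint can: 5.19 × 10 = 51.9 N down at 2.31 m → arm 4.39 m, τ = 51.9 × 4.39 = 227.8 N·m counterclockwise.
Toolbox: 13.1 × 10 = 131 N down at 3.19 m → arm 3.51 m, τ = 131 × 3.51 = 459.8 N·m counterclockwise.
Bag of cement: 21.7 × 10 = 217 N down at 4.4 m → arm 2.3 m, τ = 217 × 2.3 = 499.1 N·m counterclockwise.
Net load moment about support B = 2158 N·m counterclockwise.
Reaction R at support A is upward at 0 m, arm 6.7 m → moment R × 6.7 clockwise.
Στ = 0 ⇒ R × 6.7 = 2158 ⇒ R = 322 N.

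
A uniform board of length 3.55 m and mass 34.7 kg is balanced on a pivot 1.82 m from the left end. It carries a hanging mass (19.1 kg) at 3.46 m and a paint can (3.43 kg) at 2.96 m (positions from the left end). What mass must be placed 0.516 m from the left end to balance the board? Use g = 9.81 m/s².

About the pivot (at 1.82 m from the left end):
Beam weight: 34.7 × 9.81 = 340.4 N down at 1.775 m → arm 0.045 m, τ = 340.4 × 0.045 = 15.32 N·m counterclockwise.
Hanging mass: 19.1 × 9.81 = 187.4 N down at 3.46 m → arm 1.64 m, τ = 187.4 × 1.64 = 307.3 N·m clockwise.
Paint can: 3.43 × 9.81 = 33.65 N down at 2.96 m → arm 1.14 m, τ = 33.65 × 1.14 = 38.36 N·m clockwise.
Net moment of known loads = 330.3 N·m clockwise.
An unknown mass m at 0.516 m has arm 1.304 m; its moment is m·g·1.304 counterclockwise.
Στ = 0 ⇒ m × 9.81 × 1.304 = 330.3 ⇒ m = 330.3 / (9.81 × 1.304) = 25.8 kg.

m ≈ 25.8 kg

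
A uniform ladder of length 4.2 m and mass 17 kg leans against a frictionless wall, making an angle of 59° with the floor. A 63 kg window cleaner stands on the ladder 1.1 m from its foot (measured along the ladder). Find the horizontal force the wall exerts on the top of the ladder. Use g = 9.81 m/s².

About the foot of the ladder:
Ladder weight 17×9.81 = 166.8 N acts at 2.1 m along the ladder; its horizontal arm is 2.1·cos59° = 1.082 m → τ = 180.5 N·m clockwise.
Window cleaner: 63×9.81 = 618 N at 1.1 m → arm 0.5665 m → τ = 350.1 N·m clockwise.
Wall normal N acts horizontally at the top; its moment arm is the height L sinθ = 4.2·sin59° = 3.6 m, counterclockwise.
Balancing moments: N × 3.6 = 530.6, giving N = 147 N.

N_wall ≈ 147 N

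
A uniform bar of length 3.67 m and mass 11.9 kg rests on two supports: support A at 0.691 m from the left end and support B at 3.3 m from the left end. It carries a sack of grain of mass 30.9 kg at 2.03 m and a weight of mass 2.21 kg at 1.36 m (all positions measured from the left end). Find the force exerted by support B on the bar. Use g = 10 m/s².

R_B ≈ 216 N

Taking torques about support A:
Beam weight: 11.9 × 10 = 119 N down at 1.835 m → arm 1.144 m, τ = 119 × 1.144 = 136.1 N·m clockwise.
Sack of grain: 30.9 × 10 = 309 N down at 2.03 m → arm 1.339 m, τ = 309 × 1.339 = 413.8 N·m clockwise.
Weight: 2.21 × 10 = 22.1 N down at 1.36 m → arm 0.669 m, τ = 22.1 × 0.669 = 14.78 N·m clockwise.
Net load moment about support A = 564.7 N·m clockwise.
Reaction R at support B is upward at 3.3 m, arm 2.609 m → moment R × 2.609 counterclockwise.
Στ = 0 ⇒ R × 2.609 = 564.7 ⇒ R = 216 N.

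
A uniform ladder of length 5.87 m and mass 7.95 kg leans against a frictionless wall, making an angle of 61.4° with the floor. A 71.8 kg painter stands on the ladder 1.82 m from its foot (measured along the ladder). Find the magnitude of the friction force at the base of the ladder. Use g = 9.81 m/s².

Choose the foot of the ladder as the axis so the floor normal and friction both act there and drop out.
Ladder weight 7.95×9.81 = 77.99 N acts at 2.935 m along the ladder; its horizontal arm is 2.935·cos61.4° = 1.405 m → τ = 109.6 N·m clockwise.
Painter: 71.8×9.81 = 704.4 N at 1.82 m → arm 0.8712 m → τ = 613.7 N·m clockwise.
Wall normal N acts horizontally at the top; its moment arm is the height L sinθ = 5.87·sin61.4° = 5.154 m, counterclockwise.
For rotational equilibrium, N × 5.154 = 723.3, so N = 140 N.
ΣFx = 0: friction at the foot balances the wall's push, so f = N_wall = 140 N.

f ≈ 140 N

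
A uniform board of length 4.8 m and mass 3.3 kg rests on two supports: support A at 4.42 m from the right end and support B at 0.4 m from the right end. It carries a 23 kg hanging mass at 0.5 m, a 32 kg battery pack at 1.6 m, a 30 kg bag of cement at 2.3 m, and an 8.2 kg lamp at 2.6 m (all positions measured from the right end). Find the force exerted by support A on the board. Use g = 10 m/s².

R_A ≈ 304 N

Taking torques about support B:
Beam weight: 3.3 × 10 = 33 N down at 2.4 m → arm 2 m, τ = 33 × 2 = 66 N·m counterclockwise.
Hanging mass: 23 × 10 = 230 N down at 0.5 m → arm 0.1 m, τ = 230 × 0.1 = 23 N·m counterclockwise.
Battery pack: 32 × 10 = 320 N down at 1.6 m → arm 1.2 m, τ = 320 × 1.2 = 384 N·m counterclockwise.
Bag of cement: 30 × 10 = 300 N down at 2.3 m → arm 1.9 m, τ = 300 × 1.9 = 570 N·m counterclockwise.
Lamp: 8.2 × 10 = 82 N down at 2.6 m → arm 2.2 m, τ = 82 × 2.2 = 180.4 N·m counterclockwise.
Net load moment about support B = 1223 N·m counterclockwise.
Reaction R at support A is upward at 4.42 m, arm 4.02 m → moment R × 4.02 clockwise.
For rotational equilibrium, R × 4.02 = 1223, so R = 304 N.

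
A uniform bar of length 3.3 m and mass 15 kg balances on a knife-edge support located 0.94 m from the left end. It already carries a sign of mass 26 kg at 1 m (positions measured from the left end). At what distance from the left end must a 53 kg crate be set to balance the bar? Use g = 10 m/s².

x ≈ 0.71 m from the left end

Choose the knife-edge support (at 0.94 m from the left end) as the axis so the support reaction has zero arm there.
Beam weight: 15 × 10 = 150 N down at 1.65 m → arm 0.71 m, τ = 150 × 0.71 = 106.5 N·m clockwise.
Sign: 26 × 10 = 260 N down at 1 m → arm 0.06 m, τ = 260 × 0.06 = 15.6 N·m clockwise.
Net moment of existing loads = 122.1 N·m clockwise.
The crate weighs 53 × 10 = 530 N and must supply an equal counterclockwise moment, so its lever arm about the knife-edge support is 122.1 / 530 = 0.23 m.
That puts it at 0.94 − 0.23 = 0.71 m from the left end.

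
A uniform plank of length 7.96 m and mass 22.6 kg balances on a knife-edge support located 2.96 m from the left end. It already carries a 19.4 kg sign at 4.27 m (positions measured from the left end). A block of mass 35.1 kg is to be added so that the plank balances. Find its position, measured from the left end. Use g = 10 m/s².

x ≈ 1.58 m from the left end

About the knife-edge support (at 2.96 m from the left end):
Beam weight: 22.6 × 10 = 226 N down at 3.98 m → arm 1.02 m, τ = 226 × 1.02 = 230.5 N·m clockwise.
Sign: 19.4 × 10 = 194 N down at 4.27 m → arm 1.31 m, τ = 194 × 1.31 = 254.1 N·m clockwise.
Net moment of existing loads = 484.6 N·m clockwise.
The block weighs 35.1 × 10 = 351 N and must supply an equal counterclockwise moment, so its lever arm about the knife-edge support is 484.6 / 351 = 1.38 m.
That puts it at 2.96 − 1.38 = 1.58 m from the left end.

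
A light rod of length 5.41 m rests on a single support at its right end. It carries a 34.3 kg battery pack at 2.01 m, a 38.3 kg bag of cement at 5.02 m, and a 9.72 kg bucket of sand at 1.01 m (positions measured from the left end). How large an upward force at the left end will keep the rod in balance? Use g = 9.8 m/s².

Choose the right end as the axis so the unknown pivot reaction has zero arm there.
Battery pack: 34.3 × 9.8 = 336.1 N down at 2.01 m → arm 3.4 m, τ = 336.1 × 3.4 = 1143 N·m counterclockwise.
Bag of cement: 38.3 × 9.8 = 375.3 N down at 5.02 m → arm 0.39 m, τ = 375.3 × 0.39 = 146.4 N·m counterclockwise.
Bucket of sand: 9.72 × 9.8 = 95.26 N down at 1.01 m → arm 4.4 m, τ = 95.26 × 4.4 = 419.1 N·m counterclockwise.
Net moment of the loads = 1708 N·m counterclockwise.
The upward force F acts at the left end, arm 5.41 m, giving F × 5.41 clockwise.
Στ = 0 ⇒ F × 5.41 = 1708 ⇒ F = 1708 / 5.41 = 316 N.

F ≈ 316 N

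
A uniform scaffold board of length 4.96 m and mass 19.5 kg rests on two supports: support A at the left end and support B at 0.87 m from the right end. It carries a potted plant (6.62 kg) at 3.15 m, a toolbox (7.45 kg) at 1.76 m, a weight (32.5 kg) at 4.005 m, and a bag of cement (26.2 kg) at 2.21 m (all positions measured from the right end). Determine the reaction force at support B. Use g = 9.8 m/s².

Sum moments about support A (its reaction then has zero moment arm).
Beam weight: 19.5 × 9.8 = 191.1 N down at 2.48 m → arm 2.48 m, τ = 191.1 × 2.48 = 473.9 N·m clockwise.
Potted plant: 6.62 × 9.8 = 64.88 N down at 3.15 m → arm 1.81 m, τ = 64.88 × 1.81 = 117.4 N·m clockwise.
Toolbox: 7.45 × 9.8 = 73.01 N down at 1.76 m → arm 3.2 m, τ = 73.01 × 3.2 = 233.6 N·m clockwise.
Weight: 32.5 × 9.8 = 318.5 N down at 4.005 m → arm 0.955 m, τ = 318.5 × 0.955 = 304.2 N·m clockwise.
Bag of cement: 26.2 × 9.8 = 256.8 N down at 2.21 m → arm 2.75 m, τ = 256.8 × 2.75 = 706.2 N·m clockwise.
Net load moment about support A = 1835 N·m clockwise.
Reaction R at support B is upward at 0.87 m, arm 4.09 m → moment R × 4.09 counterclockwise.
Στ = 0 ⇒ R × 4.09 = 1835 ⇒ R = 449 N.

R_B ≈ 449 N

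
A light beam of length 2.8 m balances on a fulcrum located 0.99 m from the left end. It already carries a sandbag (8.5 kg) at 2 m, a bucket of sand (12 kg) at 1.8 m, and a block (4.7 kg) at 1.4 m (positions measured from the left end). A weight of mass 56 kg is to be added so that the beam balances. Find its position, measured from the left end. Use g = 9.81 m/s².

Sum moments about the fulcrum (at 0.99 m from the left end) (the support reaction has zero arm there).
Sandbag: 8.5 × 9.81 = 83.39 N down at 2 m → arm 1.01 m, τ = 83.39 × 1.01 = 84.22 N·m clockwise.
Bucket of sand: 12 × 9.81 = 117.7 N down at 1.8 m → arm 0.81 m, τ = 117.7 × 0.81 = 95.34 N·m clockwise.
Block: 4.7 × 9.81 = 46.11 N down at 1.4 m → arm 0.41 m, τ = 46.11 × 0.41 = 18.91 N·m clockwise.
Net moment of existing loads = 198.5 N·m clockwise.
The weight weighs 56 × 9.81 = 549.4 N and must supply an equal counterclockwise moment, so its lever arm about the fulcrum is 198.5 / 549.4 = 0.361 m.
That puts it at 0.99 − 0.361 = 0.629 m from the left end.

x ≈ 0.629 m from the left end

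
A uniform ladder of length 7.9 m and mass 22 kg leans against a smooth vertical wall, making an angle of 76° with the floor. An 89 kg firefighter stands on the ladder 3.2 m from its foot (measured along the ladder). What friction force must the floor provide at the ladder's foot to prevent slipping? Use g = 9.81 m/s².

f ≈ 115 N

Taking torques about the foot of the ladder:
Ladder weight 22×9.81 = 215.8 N acts at 3.95 m along the ladder; its horizontal arm is 3.95·cos76° = 0.9556 m → τ = 206.2 N·m clockwise.
Firefighter: 89×9.81 = 873.1 N at 3.2 m → arm 0.7742 m → τ = 676 N·m clockwise.
Wall normal N acts horizontally at the top; its moment arm is the height L sinθ = 7.9·sin76° = 7.665 m, counterclockwise.
Balancing moments: N × 7.665 = 882.2, giving N = 115 N.
ΣFx = 0: friction at the foot balances the wall's push, so f = N_wall = 115 N.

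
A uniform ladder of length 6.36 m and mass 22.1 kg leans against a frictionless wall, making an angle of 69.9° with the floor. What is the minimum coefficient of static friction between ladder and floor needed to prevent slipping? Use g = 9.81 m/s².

Choose the foot of the ladder as the axis so the floor normal and friction both act there and drop out.
Ladder weight 22.1×9.81 = 216.8 N acts at 3.18 m along the ladder; its horizontal arm is 3.18·cos69.9° = 1.093 m → τ = 237 N·m clockwise.
Wall normal N acts horizontally at the top; its moment arm is the height L sinθ = 6.36·sin69.9° = 5.973 m, counterclockwise.
Στ = 0 ⇒ N × 5.973 = 237 ⇒ N = 39.68 N.
ΣFx = 0 ⇒ f = N_wall = 39.68 N. ΣFy = 0 ⇒ N_floor = 216.8 N.
μ_min = f / N_floor = 39.68 / 216.8 = 0.183.

μ_min ≈ 0.183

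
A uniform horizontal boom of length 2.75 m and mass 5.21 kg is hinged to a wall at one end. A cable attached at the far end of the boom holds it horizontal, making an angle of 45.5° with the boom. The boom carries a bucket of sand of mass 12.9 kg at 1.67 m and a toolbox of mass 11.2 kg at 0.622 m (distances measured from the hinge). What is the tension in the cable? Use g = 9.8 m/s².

T ≈ 178 N

Take moments about the hinge.
Beam weight: 5.21 × 9.8 = 51.06 N down at 1.375 m → arm 1.375 m, τ = 51.06 × 1.375 = 70.21 N·m clockwise.
Bucket of sand: 12.9 × 9.8 = 126.4 N down at 1.67 m → arm 1.67 m, τ = 126.4 × 1.67 = 211.1 N·m clockwise.
Toolbox: 11.2 × 9.8 = 109.8 N down at 0.622 m → arm 0.622 m, τ = 109.8 × 0.622 = 68.3 N·m clockwise.
Total clockwise load moment = 349.6 N·m.
The cable tension T acts at 2.75 m; only its component perpendicular to the boom, T sinθ, produces torque. sin 45.5° = 0.7133.
Balancing moments: T × 2.75 × 0.7133 = 349.6, giving T = 349.6 / 1.962 = 178 N.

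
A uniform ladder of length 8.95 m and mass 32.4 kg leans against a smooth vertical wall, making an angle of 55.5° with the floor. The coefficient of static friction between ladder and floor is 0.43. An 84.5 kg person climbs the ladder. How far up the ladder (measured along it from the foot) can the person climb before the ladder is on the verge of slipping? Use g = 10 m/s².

Take moments about the foot of the ladder.
Ladder weight 32.4×10 = 324 N acts at 4.475 m along the ladder; its horizontal arm is 4.475·cos55.5° = 2.535 m → τ = 821.3 N·m clockwise.
Person weight 84.5×10 = 845 N at distance d → arm d·cos55.5° → τ = 845·d·0.5664 clockwise.
Wall normal N at the top has arm L sinθ = 7.376 m counterclockwise, so Στ = 0 gives N·7.376 = 821.3 + 478.6·d.
ΣFy = 0 ⇒ N_floor = 1169 N, so the maximum friction is μ_s·N_floor = 0.43×1169 = 502.7 N. ΣFx = 0 ⇒ N_wall = f, so at the slipping point N = 502.7 N.
Substituting: 502.7×7.376 = 821.3 + 478.6·d ⇒ d = (3708 − 821.3) / 478.6 = 6.03 m.

d ≈ 6.03 m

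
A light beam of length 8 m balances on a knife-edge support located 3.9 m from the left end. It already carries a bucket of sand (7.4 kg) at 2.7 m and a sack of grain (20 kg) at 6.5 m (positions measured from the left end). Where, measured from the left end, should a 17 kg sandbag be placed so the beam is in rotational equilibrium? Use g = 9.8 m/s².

x ≈ 1.36 m from the left end

Sum moments about the knife-edge support (at 3.9 m from the left end) (the support reaction has zero arm there).
Bucket of sand: 7.4 × 9.8 = 72.52 N down at 2.7 m → arm 1.2 m, τ = 72.52 × 1.2 = 87.02 N·m counterclockwise.
Sack of grain: 20 × 9.8 = 196 N down at 6.5 m → arm 2.6 m, τ = 196 × 2.6 = 509.6 N·m clockwise.
Net moment of existing loads = 422.6 N·m clockwise.
The sandbag weighs 17 × 9.8 = 166.6 N and must supply an equal counterclockwise moment, so its lever arm about the knife-edge support is 422.6 / 166.6 = 2.54 m.
That puts it at 3.9 − 2.54 = 1.36 m from the left end.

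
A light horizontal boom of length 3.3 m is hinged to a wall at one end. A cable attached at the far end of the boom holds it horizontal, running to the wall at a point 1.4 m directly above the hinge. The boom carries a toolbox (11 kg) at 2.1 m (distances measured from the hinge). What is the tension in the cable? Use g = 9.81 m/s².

Take moments about the hinge.
Toolbox: 11 × 9.81 = 107.9 N down at 2.1 m → arm 2.1 m, τ = 107.9 × 2.1 = 226.6 N·m clockwise.
Total clockwise load moment = 226.6 N·m.
The cable tension T acts at 3.3 m; only its component perpendicular to the boom, T sinθ, produces torque. sinθ = h/√(h²+d²) = 1.4/√(1.4²+3.3²) = 0.3905.
Setting net torque to zero: T × 3.3 × 0.3905 = 226.6 → T = 226.6 / 1.289 = 176 N.

T ≈ 176 N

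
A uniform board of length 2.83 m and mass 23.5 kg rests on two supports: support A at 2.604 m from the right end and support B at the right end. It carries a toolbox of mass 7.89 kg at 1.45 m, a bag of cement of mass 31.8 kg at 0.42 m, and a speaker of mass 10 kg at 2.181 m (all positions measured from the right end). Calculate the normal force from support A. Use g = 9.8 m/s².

Choose support B as the axis so its reaction then has zero moment arm.
Beam weight: 23.5 × 9.8 = 230.3 N down at 1.415 m → arm 1.415 m, τ = 230.3 × 1.415 = 325.9 N·m counterclockwise.
Toolbox: 7.89 × 9.8 = 77.32 N down at 1.45 m → arm 1.45 m, τ = 77.32 × 1.45 = 112.1 N·m counterclockwise.
Bag of cement: 31.8 × 9.8 = 311.6 N down at 0.42 m → arm 0.42 m, τ = 311.6 × 0.42 = 130.9 N·m counterclockwise.
Speaker: 10 × 9.8 = 98 N down at 2.181 m → arm 2.181 m, τ = 98 × 2.181 = 213.7 N·m counterclockwise.
Net load moment about support B = 782.6 N·m counterclockwise.
Reaction R at support A is upward at 2.604 m, arm 2.604 m → moment R × 2.604 clockwise.
For rotational equilibrium, R × 2.604 = 782.6, so R = 301 N.

R_A ≈ 301 N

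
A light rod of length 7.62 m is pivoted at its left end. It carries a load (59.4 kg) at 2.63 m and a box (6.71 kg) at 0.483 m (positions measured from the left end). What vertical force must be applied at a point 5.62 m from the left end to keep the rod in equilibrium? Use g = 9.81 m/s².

Choose the left end as the axis so the unknown pivot reaction has zero arm there.
Load: 59.4 × 9.81 = 582.7 N down at 2.63 m → arm 2.63 m, τ = 582.7 × 2.63 = 1533 N·m clockwise.
Box: 6.71 × 9.81 = 65.83 N down at 0.483 m → arm 0.483 m, τ = 65.83 × 0.483 = 31.8 N·m clockwise.
Net moment of the loads = 1565 N·m clockwise.
The upward force F acts at a point 5.62 m from the left end, arm 5.62 m, giving F × 5.62 counterclockwise.
Setting net torque to zero: F × 5.62 = 1565 → F = 1565 / 5.62 = 278 N.

F ≈ 278 N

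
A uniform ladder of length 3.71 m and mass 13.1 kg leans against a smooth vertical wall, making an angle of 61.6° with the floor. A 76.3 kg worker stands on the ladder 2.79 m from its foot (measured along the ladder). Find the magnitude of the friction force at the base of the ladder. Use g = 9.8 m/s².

f ≈ 339 N

Sum moments about the foot of the ladder (the floor normal and friction both act there and drop out).
Ladder weight 13.1×9.8 = 128.4 N acts at 1.855 m along the ladder; its horizontal arm is 1.855·cos61.6° = 0.8823 m → τ = 113.3 N·m clockwise.
Worker: 76.3×9.8 = 747.7 N at 2.79 m → arm 1.327 m → τ = 992.2 N·m clockwise.
Wall normal N acts horizontally at the top; its moment arm is the height L sinθ = 3.71·sin61.6° = 3.263 m, counterclockwise.
Setting net torque to zero: N × 3.263 = 1106 → N = 339 N.
ΣFx = 0: friction at the foot balances the wall's push, so f = N_wall = 339 N.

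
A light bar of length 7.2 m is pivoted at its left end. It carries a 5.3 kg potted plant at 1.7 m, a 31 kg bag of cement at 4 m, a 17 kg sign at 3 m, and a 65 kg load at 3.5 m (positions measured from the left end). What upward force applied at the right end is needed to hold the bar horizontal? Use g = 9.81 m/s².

Sum moments about the left end (the unknown pivot reaction has zero arm there).
Potted plant: 5.3 × 9.81 = 51.99 N down at 1.7 m → arm 1.7 m, τ = 51.99 × 1.7 = 88.38 N·m clockwise.
Bag of cement: 31 × 9.81 = 304.1 N down at 4 m → arm 4 m, τ = 304.1 × 4 = 1216 N·m clockwise.
Sign: 17 × 9.81 = 166.8 N down at 3 m → arm 3 m, τ = 166.8 × 3 = 500.4 N·m clockwise.
Load: 65 × 9.81 = 637.6 N down at 3.5 m → arm 3.5 m, τ = 637.6 × 3.5 = 2232 N·m clockwise.
Net moment of the loads = 4037 N·m clockwise.
The upward force F acts at the right end, arm 7.2 m, giving F × 7.2 counterclockwise.
Setting net torque to zero: F × 7.2 = 4037 → F = 4037 / 7.2 = 561 N.

F ≈ 561 N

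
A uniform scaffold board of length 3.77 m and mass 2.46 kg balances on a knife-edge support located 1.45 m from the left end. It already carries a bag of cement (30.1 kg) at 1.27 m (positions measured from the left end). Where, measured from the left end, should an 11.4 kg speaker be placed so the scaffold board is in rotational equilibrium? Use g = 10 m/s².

x ≈ 1.83 m from the left end

Take moments about the knife-edge support (at 1.45 m from the left end).
Beam weight: 2.46 × 10 = 24.6 N down at 1.885 m → arm 0.435 m, τ = 24.6 × 0.435 = 10.7 N·m clockwise.
Bag of cement: 30.1 × 10 = 301 N down at 1.27 m → arm 0.18 m, τ = 301 × 0.18 = 54.18 N·m counterclockwise.
Net moment of existing loads = 43.48 N·m counterclockwise.
The speaker weighs 11.4 × 10 = 114 N and must supply an equal clockwise moment, so its lever arm about the knife-edge support is 43.48 / 114 = 0.381 m.
That puts it at 1.45 + 0.381 = 1.83 m from the left end.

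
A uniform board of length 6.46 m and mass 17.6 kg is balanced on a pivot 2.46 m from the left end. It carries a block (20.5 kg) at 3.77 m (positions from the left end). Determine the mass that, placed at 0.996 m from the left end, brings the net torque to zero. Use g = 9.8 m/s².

m ≈ 27.6 kg

Choose the pivot (at 2.46 m from the left end) as the axis so the support reaction has zero arm there.
Beam weight: 17.6 × 9.8 = 172.5 N down at 3.23 m → arm 0.77 m, τ = 172.5 × 0.77 = 132.8 N·m clockwise.
Block: 20.5 × 9.8 = 200.9 N down at 3.77 m → arm 1.31 m, τ = 200.9 × 1.31 = 263.2 N·m clockwise.
Net moment of known loads = 396 N·m clockwise.
An unknown mass m at 0.996 m has arm 1.464 m; its moment is m·g·1.464 counterclockwise.
Balancing moments: m × 9.8 × 1.464 = 396, giving m = 396 / (9.8 × 1.464) = 27.6 kg.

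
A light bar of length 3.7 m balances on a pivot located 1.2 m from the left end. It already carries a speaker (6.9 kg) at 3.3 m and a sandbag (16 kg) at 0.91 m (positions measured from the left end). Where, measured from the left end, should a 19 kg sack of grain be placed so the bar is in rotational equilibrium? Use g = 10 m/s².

x ≈ 0.682 m from the left end

Sum moments about the pivot (at 1.2 m from the left end) (the support reaction has zero arm there).
Speaker: 6.9 × 10 = 69 N down at 3.3 m → arm 2.1 m, τ = 69 × 2.1 = 144.9 N·m clockwise.
Sandbag: 16 × 10 = 160 N down at 0.91 m → arm 0.29 m, τ = 160 × 0.29 = 46.4 N·m counterclockwise.
Net moment of existing loads = 98.5 N·m clockwise.
The sack of grain weighs 19 × 10 = 190 N and must supply an equal counterclockwise moment, so its lever arm about the pivot is 98.5 / 190 = 0.518 m.
That puts it at 1.2 − 0.518 = 0.682 m from the left end.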